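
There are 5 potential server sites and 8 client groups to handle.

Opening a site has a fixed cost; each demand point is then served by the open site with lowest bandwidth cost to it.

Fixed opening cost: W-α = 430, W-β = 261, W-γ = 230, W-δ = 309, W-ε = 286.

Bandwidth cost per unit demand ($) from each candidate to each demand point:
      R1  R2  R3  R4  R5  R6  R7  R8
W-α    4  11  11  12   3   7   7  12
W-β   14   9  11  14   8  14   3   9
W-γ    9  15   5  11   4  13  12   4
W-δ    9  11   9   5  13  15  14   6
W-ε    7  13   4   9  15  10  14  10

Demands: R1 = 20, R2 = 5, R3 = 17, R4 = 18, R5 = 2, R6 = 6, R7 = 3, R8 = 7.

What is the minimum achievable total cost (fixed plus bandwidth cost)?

Open {W-γ}: assign each demand point to its cheapest open site.
  R1→W-γ 20×9=180, R2→W-γ 5×15=75, R3→W-γ 17×5=85, R4→W-γ 18×11=198, R5→W-γ 2×4=8, R6→W-γ 6×13=78, R7→W-γ 3×12=36, R8→W-γ 7×4=28
  bandwidth cost 688, fixed 230 → total 918.
Compare {W-ε}: bandwidth cost 637 + fixed 286 = 923.
Compare {W-δ}: bandwidth cost 678 + fixed 309 = 987.
Compare {W-γ, W-ε}: bandwidth cost 567 + fixed 516 = 1083.
All other subsets cost ≥ 923. Minimum total cost: 918.

918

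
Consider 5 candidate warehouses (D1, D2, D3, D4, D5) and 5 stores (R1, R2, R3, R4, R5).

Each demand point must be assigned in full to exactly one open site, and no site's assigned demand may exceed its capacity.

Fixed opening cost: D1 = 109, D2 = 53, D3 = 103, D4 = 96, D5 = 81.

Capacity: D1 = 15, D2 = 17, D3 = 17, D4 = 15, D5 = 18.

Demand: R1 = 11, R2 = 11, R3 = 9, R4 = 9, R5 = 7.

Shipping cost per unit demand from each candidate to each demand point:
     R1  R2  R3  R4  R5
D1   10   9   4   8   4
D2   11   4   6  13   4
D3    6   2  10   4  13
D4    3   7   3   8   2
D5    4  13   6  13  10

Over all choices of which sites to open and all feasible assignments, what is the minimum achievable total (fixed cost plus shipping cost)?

553

Open {D2, D3, D4, D5}; cheapest assignment that respects the capacities:
  D2 (cap 17, load 16): R3, R5 — cost 9×6 + 7×4 = 82
  D3 (cap 17, load 11): R2 — cost 11×2 = 22
  D4 (cap 15, load 9): R4 — cost 9×8 = 72
  D5 (cap 18, load 11): R1 — cost 11×4 = 44
  Shipping 220, fixed 333 → total 553.
  Any other capacity-feasible assignment to {D2, D3, D4, D5} ships for at least 220.
Compare {D1, D2, D3, D5}: its best feasible assignment gives total 566.
Compare {D1, D2, D3, D4}: its best feasible assignment gives total 570.
Every other set of open sites that can feasibly serve all demand totals ≥ 566 even under its best assignment. Minimum: 553.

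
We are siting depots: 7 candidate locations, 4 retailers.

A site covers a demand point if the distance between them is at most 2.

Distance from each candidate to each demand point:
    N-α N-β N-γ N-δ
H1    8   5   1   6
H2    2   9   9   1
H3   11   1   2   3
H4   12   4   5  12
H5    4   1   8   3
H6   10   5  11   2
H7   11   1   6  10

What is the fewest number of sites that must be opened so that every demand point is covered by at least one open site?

Coverage sets (demand points within 2 of each site):
  H1: {N-γ}
  H2: {N-α, N-δ}
  H3: {N-β, N-γ}
  H4: {}
  H5: {N-β}
  H6: {N-δ}
  H7: {N-β}
No single site covers all 4 demand points.
But {H2, H3} covers everything, so the minimum is 2.

2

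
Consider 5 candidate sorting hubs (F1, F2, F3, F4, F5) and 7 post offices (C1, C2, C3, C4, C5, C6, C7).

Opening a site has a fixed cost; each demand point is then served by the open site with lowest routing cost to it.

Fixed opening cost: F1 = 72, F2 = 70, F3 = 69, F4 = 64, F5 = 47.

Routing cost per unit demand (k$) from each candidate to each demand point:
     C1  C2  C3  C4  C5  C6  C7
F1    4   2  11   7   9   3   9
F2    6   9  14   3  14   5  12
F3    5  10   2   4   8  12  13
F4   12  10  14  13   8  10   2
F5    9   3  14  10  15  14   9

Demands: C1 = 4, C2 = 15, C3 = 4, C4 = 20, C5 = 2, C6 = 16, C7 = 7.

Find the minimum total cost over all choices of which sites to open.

402

Open {F1, F3}: assign each demand point to its cheapest open site.
  C1→F1 4×4=16, C2→F1 15×2=30, C3→F3 4×2=8, C4→F3 20×4=80, C5→F3 2×8=16, C6→F1 16×3=48, C7→F1 7×9=63
  routing cost 261, fixed 141 → total 402.
Compare {F1, F3, F4}: routing cost 212 + fixed 205 = 417.
Compare {F1, F2}: routing cost 279 + fixed 142 = 421.
Compare {F1}: routing cost 359 + fixed 72 = 431.
All other subsets cost ≥ 417. Minimum total cost: 402.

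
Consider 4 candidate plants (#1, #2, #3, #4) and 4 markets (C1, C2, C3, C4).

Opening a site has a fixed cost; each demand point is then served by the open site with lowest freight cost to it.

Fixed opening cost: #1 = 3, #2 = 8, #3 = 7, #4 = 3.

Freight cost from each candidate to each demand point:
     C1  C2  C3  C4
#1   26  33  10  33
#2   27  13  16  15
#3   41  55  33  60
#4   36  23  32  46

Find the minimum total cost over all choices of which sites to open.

75

Open {#1, #2}: assign each demand point to its cheapest open site.
  C1→#1 26, C2→#2 13, C3→#1 10, C4→#2 15
  freight cost 64, fixed 11 → total 75.
Compare {#1, #2, #4}: freight cost 64 + fixed 14 = 78.
Compare {#2}: freight cost 71 + fixed 8 = 79.
Compare {#2, #4}: freight cost 71 + fixed 11 = 82.
All other subsets cost ≥ 78. Minimum total cost: 75.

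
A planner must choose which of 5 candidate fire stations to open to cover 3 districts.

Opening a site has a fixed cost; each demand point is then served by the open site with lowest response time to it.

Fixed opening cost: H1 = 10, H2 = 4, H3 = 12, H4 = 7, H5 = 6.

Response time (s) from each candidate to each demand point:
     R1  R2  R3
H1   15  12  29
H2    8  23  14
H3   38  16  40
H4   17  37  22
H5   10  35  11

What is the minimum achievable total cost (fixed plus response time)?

48

Open {H1, H2}: assign each demand point to its cheapest open site.
  R1→H2 8, R2→H1 12, R3→H2 14
  response time 34, fixed 14 → total 48.
Compare {H2}: response time 45 + fixed 4 = 49.
Compare {H1, H5}: response time 33 + fixed 16 = 49.
Compare {H1, H2, H5}: response time 31 + fixed 20 = 51.
All other subsets cost ≥ 49. Minimum total cost: 48.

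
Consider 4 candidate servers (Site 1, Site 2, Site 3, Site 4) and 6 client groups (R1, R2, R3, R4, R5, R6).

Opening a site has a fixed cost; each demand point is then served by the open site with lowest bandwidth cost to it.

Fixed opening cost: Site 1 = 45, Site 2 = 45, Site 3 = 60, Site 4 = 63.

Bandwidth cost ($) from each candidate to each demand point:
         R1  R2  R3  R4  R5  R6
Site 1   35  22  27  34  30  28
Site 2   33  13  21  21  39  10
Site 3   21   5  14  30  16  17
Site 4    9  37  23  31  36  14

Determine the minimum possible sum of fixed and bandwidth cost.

Open {Site 3}: assign each demand point to its cheapest open site.
  R1→Site 3 21, R2→Site 3 5, R3→Site 3 14, R4→Site 3 30, R5→Site 3 16, R6→Site 3 17
  bandwidth cost 103, fixed 60 → total 163.
Compare {Site 2}: bandwidth cost 137 + fixed 45 = 182.
Compare {Site 2, Site 3}: bandwidth cost 87 + fixed 105 = 192.
Compare {Site 1, Site 3}: bandwidth cost 103 + fixed 105 = 208.
All other subsets cost ≥ 182. Minimum total cost: 163.

163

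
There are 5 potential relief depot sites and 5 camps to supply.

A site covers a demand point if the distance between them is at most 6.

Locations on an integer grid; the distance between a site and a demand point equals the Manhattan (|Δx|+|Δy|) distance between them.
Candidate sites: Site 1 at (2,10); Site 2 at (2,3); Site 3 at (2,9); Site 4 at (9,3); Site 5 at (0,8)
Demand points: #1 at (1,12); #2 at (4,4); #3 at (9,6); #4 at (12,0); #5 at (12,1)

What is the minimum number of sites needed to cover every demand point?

Coverage sets (demand points within 6 of each site):
  Site 1: {#1}
  Site 2: {#2}
  Site 3: {#1}
  Site 4: {#2, #3, #4, #5}
  Site 5: {#1}
No single site covers all 5 demand points.
But {Site 1, Site 4} covers everything, so the minimum is 2.

2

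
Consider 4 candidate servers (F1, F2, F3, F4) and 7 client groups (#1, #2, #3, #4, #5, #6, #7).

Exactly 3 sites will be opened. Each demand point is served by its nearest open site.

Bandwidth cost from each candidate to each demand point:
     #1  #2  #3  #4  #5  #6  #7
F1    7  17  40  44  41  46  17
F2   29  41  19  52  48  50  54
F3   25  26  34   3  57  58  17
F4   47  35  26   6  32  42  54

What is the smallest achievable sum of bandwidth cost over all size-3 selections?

Open {F1, F2, F4}.
  #1→F1 7, #2→F1 17, #3→F2 19, #4→F4 6, #5→F4 32, #6→F4 42, #7→F1 17  ⇒ total 140.
Compare {F1, F3, F4}: total 144.
Compare {F1, F2, F3}: total 150.
No size-3 selection does better; minimum is 140.

140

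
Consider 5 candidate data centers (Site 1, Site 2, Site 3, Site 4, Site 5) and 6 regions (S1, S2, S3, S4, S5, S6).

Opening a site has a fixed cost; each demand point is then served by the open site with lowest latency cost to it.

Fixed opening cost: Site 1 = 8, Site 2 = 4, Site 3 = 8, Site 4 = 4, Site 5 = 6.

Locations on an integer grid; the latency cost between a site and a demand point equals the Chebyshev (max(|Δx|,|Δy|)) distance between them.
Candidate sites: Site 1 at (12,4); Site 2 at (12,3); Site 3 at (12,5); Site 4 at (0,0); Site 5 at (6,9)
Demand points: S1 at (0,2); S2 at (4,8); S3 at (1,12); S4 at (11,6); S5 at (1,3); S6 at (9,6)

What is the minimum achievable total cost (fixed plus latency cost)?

Open {Site 4, Site 5}: assign each demand point to its cheapest open site.
  S1→Site 4 2, S2→Site 5 2, S3→Site 5 5, S4→Site 5 5, S5→Site 4 3, S6→Site 5 3
  latency cost 20, fixed 10 → total 30.
Compare {Site 2, Site 4, Site 5}: latency cost 18 + fixed 14 = 32.
Compare {Site 5}: latency cost 28 + fixed 6 = 34.
Compare {Site 3, Site 4, Site 5}: latency cost 16 + fixed 18 = 34.
All other subsets cost ≥ 32. Minimum total cost: 30.

30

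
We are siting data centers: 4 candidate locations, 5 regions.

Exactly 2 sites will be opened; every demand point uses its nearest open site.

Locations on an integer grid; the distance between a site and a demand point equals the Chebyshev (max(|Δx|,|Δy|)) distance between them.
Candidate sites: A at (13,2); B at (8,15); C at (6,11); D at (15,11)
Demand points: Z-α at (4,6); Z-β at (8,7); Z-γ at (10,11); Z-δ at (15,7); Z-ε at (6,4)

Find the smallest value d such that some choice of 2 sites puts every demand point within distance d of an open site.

Open {A, C}.
  Farthest demand point is Z-ε at distance 7 (to A); all others are ≤ 7.
With {C, D} the worst case is 7.
With {B, C} the worst case is 8.
No size-2 selection achieves below 7.

7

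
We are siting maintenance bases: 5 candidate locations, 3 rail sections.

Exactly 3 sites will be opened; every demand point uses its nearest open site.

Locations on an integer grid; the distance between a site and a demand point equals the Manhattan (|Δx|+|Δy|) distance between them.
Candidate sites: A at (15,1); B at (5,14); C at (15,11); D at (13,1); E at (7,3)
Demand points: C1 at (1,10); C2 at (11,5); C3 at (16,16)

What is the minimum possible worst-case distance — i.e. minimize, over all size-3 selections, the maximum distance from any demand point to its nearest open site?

Open {A, B, C}.
  Farthest demand point is C1 at distance 8 (to B); all others are ≤ 8.
With {B, C, D} the worst case is 8.
With {B, C, E} the worst case is 8.
No size-3 selection achieves below 8.

8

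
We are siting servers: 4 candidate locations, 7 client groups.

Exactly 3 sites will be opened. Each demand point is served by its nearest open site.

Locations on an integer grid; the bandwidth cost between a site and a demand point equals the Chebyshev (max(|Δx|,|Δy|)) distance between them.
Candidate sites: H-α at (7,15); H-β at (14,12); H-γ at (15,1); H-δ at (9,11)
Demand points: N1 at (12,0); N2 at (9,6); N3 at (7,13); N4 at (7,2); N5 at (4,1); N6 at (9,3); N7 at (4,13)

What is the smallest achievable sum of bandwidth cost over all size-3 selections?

Open {H-α, H-γ, H-δ}.
  N1→H-γ 3, N2→H-δ 5, N3→H-α 2, N4→H-γ 8, N5→H-δ 10, N6→H-γ 6, N7→H-α 3  ⇒ total 37.
Compare {H-α, H-β, H-γ}: total 39.
Compare {H-β, H-γ, H-δ}: total 39.
No size-3 selection does better; minimum is 37.

37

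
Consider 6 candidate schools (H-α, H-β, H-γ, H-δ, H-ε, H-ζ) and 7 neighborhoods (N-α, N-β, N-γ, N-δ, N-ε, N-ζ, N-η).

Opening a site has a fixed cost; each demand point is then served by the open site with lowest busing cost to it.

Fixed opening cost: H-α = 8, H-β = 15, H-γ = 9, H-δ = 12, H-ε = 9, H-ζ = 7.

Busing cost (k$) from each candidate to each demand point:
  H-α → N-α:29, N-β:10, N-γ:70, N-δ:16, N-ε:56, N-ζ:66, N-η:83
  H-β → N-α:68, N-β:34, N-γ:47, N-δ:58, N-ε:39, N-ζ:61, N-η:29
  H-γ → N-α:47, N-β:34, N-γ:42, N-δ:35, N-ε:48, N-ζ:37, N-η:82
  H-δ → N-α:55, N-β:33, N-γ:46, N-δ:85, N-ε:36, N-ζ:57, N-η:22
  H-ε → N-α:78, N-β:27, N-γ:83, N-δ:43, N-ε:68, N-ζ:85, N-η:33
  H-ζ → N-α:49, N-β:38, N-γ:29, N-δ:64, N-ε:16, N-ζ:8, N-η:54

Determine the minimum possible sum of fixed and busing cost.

Open {H-α, H-δ, H-ζ}: assign each demand point to its cheapest open site.
  N-α→H-α 29, N-β→H-α 10, N-γ→H-ζ 29, N-δ→H-α 16, N-ε→H-ζ 16, N-ζ→H-ζ 8, N-η→H-δ 22
  busing cost 130, fixed 27 → total 157.
Compare {H-α, H-ε, H-ζ}: busing cost 141 + fixed 24 = 165.
Compare {H-α, H-γ, H-δ, H-ζ}: busing cost 130 + fixed 36 = 166.
Compare {H-α, H-δ, H-ε, H-ζ}: busing cost 130 + fixed 36 = 166.
All other subsets cost ≥ 165. Minimum total cost: 157.

157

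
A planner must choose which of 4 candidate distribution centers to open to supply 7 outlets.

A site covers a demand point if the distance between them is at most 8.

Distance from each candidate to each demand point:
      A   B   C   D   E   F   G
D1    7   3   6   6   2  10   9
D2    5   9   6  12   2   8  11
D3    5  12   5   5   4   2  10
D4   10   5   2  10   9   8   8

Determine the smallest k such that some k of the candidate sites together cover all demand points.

Coverage sets (demand points within 8 of each site):
  D1: {A, B, C, D, E}
  D2: {A, C, E, F}
  D3: {A, C, D, E, F}
  D4: {B, C, F, G}
No single site covers all 7 demand points.
But {D1, D4} covers everything, so the minimum is 2.

2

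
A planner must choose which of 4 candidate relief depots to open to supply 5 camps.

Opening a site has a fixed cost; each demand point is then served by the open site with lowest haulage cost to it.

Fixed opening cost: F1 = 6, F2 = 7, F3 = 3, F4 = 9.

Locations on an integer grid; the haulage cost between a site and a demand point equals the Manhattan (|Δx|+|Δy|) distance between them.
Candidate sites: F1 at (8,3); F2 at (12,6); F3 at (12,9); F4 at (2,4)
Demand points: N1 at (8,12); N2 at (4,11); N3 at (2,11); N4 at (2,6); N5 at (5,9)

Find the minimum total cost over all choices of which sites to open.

Open {F3, F4}: assign each demand point to its cheapest open site.
  N1→F3 7, N2→F4 9, N3→F4 7, N4→F4 2, N5→F3 7
  haulage cost 32, fixed 12 → total 44.
Compare {F4}: haulage cost 40 + fixed 9 = 49.
Compare {F1, F4}: haulage cost 35 + fixed 15 = 50.
Compare {F1, F3, F4}: haulage cost 32 + fixed 18 = 50.
All other subsets cost ≥ 49. Minimum total cost: 44.

44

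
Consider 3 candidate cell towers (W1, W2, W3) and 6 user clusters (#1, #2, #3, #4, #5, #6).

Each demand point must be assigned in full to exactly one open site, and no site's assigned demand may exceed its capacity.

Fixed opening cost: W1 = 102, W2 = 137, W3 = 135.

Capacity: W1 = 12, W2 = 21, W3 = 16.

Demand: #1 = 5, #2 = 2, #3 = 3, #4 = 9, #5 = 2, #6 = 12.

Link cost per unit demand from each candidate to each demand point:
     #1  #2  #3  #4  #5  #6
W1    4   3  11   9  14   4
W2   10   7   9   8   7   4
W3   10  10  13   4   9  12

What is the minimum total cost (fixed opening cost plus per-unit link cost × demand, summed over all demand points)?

Open {W1, W2}; cheapest assignment that respects the capacities:
  W1 (cap 12, load 12): #1, #2, #3, #5 — cost 5×4 + 2×3 + 3×11 + 2×14 = 87
  W2 (cap 21, load 21): #4, #6 — cost 9×8 + 12×4 = 120
  Shipping 207, fixed 239 → total 446.
  Any other capacity-feasible assignment to {W1, W2} ships for at least 207.
Compare {W2, W3}: its best feasible assignment gives total 461.
Compare {W1, W2, W3}: its best feasible assignment gives total 525.
Every other set of open sites that can feasibly serve all demand totals ≥ 461 even under its best assignment. Minimum: 446.

446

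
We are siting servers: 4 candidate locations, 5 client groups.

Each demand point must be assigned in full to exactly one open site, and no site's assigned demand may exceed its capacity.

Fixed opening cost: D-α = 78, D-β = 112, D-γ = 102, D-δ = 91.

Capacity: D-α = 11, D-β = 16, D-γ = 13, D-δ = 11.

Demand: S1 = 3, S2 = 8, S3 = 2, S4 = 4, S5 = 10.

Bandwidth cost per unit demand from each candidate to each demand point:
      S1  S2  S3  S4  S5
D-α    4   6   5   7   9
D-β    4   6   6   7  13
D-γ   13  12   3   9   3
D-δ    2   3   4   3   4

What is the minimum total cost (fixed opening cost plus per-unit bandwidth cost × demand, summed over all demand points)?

338

Open {D-β, D-γ}; cheapest assignment that respects the capacities:
  D-β (cap 16, load 15): S1, S2, S4 — cost 3×4 + 8×6 + 4×7 = 88
  D-γ (cap 13, load 12): S3, S5 — cost 2×3 + 10×3 = 36
  Shipping 124, fixed 214 → total 338.
  Any other capacity-feasible assignment to {D-β, D-γ} ships for at least 124.
Compare {D-α, D-γ, D-δ}: its best feasible assignment gives total 365.
Compare {D-β, D-γ, D-δ}: its best feasible assignment gives total 399.
Every other set of open sites that can feasibly serve all demand totals ≥ 365 even under its best assignment. Minimum: 338.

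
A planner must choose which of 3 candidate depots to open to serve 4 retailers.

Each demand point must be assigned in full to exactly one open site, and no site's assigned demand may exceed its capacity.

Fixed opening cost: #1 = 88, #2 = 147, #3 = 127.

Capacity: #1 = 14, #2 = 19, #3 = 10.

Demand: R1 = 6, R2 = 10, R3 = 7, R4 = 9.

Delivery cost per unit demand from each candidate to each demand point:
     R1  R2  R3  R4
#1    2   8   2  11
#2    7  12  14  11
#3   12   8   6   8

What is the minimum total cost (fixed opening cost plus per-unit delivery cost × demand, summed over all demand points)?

480

Open {#1, #2}; cheapest assignment that respects the capacities:
  #1 (cap 14, load 13): R1, R3 — cost 6×2 + 7×2 = 26
  #2 (cap 19, load 19): R2, R4 — cost 10×12 + 9×11 = 219
  Shipping 245, fixed 235 → total 480.
  Any other capacity-feasible assignment to {#1, #2} ships for at least 245.
Compare {#1, #2, #3}: its best feasible assignment gives total 567.
Every other set of open sites that can feasibly serve all demand totals ≥ 567 even under its best assignment. Minimum: 480.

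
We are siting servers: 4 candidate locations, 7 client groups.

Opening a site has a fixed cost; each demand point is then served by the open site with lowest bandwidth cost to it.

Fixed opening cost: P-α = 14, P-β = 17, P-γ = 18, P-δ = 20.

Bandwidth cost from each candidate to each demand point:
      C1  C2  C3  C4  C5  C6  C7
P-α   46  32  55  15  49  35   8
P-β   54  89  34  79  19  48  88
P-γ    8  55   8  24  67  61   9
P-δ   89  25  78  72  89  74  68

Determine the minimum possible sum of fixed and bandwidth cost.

174

Open {P-α, P-β, P-γ}: assign each demand point to its cheapest open site.
  C1→P-γ 8, C2→P-α 32, C3→P-γ 8, C4→P-α 15, C5→P-β 19, C6→P-α 35, C7→P-α 8
  bandwidth cost 125, fixed 49 → total 174.
Compare {P-α, P-γ}: bandwidth cost 155 + fixed 32 = 187.
Compare {P-α, P-β, P-γ, P-δ}: bandwidth cost 118 + fixed 69 = 187.
Compare {P-β, P-γ, P-δ}: bandwidth cost 141 + fixed 55 = 196.
All other subsets cost ≥ 187. Minimum total cost: 174.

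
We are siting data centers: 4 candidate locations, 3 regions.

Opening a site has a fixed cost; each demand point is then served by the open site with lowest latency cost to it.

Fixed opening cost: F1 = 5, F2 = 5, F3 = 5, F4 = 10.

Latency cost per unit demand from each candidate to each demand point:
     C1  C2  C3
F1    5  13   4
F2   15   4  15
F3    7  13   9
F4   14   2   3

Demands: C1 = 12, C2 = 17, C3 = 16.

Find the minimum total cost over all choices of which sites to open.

Open {F1, F4}: assign each demand point to its cheapest open site.
  C1→F1 12×5=60, C2→F4 17×2=34, C3→F4 16×3=48
  latency cost 142, fixed 15 → total 157.
Compare {F1, F2, F4}: latency cost 142 + fixed 20 = 162.
Compare {F1, F3, F4}: latency cost 142 + fixed 20 = 162.
Compare {F1, F2, F3, F4}: latency cost 142 + fixed 25 = 167.
All other subsets cost ≥ 162. Minimum total cost: 157.

157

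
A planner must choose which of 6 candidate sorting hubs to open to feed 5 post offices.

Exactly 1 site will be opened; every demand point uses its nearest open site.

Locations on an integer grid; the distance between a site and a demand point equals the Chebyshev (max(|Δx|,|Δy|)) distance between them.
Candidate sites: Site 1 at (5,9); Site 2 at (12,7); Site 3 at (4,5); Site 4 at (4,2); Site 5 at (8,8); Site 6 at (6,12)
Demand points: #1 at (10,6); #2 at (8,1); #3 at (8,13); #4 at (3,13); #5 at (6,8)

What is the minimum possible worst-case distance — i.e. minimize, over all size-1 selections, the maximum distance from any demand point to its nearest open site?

7

Open {Site 5}.
  Farthest demand point is #2 at distance 7 (to Site 5); all others are ≤ 7.
With {Site 1} the worst case is 8.
With {Site 3} the worst case is 8.
No size-1 selection achieves below 7.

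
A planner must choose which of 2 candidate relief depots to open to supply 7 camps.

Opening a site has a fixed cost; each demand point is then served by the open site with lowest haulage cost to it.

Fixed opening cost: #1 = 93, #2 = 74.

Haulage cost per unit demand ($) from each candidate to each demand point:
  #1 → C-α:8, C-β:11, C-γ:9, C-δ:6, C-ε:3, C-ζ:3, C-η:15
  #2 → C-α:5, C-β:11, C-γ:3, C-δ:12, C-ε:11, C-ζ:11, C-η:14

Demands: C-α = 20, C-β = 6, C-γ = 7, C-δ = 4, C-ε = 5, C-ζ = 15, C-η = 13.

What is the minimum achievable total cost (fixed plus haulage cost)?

620

Open {#1, #2}: assign each demand point to its cheapest open site.
  C-α→#2 20×5=100, C-β→#1 6×11=66, C-γ→#2 7×3=21, C-δ→#1 4×6=24, C-ε→#1 5×3=15, C-ζ→#1 15×3=45, C-η→#2 13×14=182
  haulage cost 453, fixed 167 → total 620.
Compare {#1}: haulage cost 568 + fixed 93 = 661.
Compare {#2}: haulage cost 637 + fixed 74 = 711.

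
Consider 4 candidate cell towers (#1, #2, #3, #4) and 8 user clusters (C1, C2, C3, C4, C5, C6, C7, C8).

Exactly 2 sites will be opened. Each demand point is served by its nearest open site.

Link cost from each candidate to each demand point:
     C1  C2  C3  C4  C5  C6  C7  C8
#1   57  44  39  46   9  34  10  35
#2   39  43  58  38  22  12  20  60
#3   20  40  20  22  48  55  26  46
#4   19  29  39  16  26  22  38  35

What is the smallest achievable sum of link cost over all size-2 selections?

Open {#1, #4}.
  C1→#4 19, C2→#4 29, C3→#1 39, C4→#4 16, C5→#1 9, C6→#4 22, C7→#1 10, C8→#1 35  ⇒ total 179.
Compare {#1, #3}: total 190.
Compare {#2, #4}: total 192.
No size-2 selection does better; minimum is 179.

179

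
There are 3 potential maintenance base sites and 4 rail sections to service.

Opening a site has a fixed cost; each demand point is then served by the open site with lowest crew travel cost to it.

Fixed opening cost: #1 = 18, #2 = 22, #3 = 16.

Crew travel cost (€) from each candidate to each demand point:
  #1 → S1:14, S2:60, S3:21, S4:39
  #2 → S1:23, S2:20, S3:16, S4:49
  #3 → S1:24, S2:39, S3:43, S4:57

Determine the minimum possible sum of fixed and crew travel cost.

129

Open {#1, #2}: assign each demand point to its cheapest open site.
  S1→#1 14, S2→#2 20, S3→#2 16, S4→#1 39
  crew travel cost 89, fixed 40 → total 129.
Compare {#2}: crew travel cost 108 + fixed 22 = 130.
Compare {#1, #2, #3}: crew travel cost 89 + fixed 56 = 145.
Compare {#2, #3}: crew travel cost 108 + fixed 38 = 146.
All other subsets cost ≥ 130. Minimum total cost: 129.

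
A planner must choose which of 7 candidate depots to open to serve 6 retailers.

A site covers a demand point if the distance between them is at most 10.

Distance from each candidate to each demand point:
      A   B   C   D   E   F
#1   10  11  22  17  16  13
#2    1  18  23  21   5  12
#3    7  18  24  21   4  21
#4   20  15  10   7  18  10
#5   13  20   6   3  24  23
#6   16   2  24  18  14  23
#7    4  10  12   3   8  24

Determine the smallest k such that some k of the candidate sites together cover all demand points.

2

Coverage sets (demand points within 10 of each site):
  #1: {A}
  #2: {A, E}
  #3: {A, E}
  #4: {C, D, F}
  #5: {C, D}
  #6: {B}
  #7: {A, B, D, E}
No single site covers all 6 demand points.
But {#4, #7} covers everything, so the minimum is 2.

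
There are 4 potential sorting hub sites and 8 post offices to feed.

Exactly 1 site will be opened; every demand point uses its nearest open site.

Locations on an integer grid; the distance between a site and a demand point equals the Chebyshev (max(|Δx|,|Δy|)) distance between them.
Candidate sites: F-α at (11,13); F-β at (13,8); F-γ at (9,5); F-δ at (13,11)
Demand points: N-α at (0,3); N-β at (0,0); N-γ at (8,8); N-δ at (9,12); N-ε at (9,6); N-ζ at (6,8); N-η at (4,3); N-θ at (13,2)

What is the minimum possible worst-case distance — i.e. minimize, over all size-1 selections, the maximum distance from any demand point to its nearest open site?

Open {F-γ}.
  Farthest demand point is N-α at distance 9 (to F-γ); all others are ≤ 9.
With {F-α} the worst case is 13.
With {F-β} the worst case is 13.
No size-1 selection achieves below 9.

9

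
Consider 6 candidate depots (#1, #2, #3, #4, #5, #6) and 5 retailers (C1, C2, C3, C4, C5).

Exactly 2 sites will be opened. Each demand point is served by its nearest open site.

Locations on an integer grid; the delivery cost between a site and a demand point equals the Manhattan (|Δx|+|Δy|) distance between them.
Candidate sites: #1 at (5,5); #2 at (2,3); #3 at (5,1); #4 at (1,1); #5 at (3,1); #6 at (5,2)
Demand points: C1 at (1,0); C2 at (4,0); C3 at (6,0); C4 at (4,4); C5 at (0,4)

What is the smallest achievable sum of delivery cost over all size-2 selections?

13

Open {#3, #4}.
  C1→#4 1, C2→#3 2, C3→#3 2, C4→#3 4, C5→#4 4  ⇒ total 13.
Compare {#2, #3}: total 14.
Compare {#4, #6}: total 14.
No size-2 selection does better; minimum is 13.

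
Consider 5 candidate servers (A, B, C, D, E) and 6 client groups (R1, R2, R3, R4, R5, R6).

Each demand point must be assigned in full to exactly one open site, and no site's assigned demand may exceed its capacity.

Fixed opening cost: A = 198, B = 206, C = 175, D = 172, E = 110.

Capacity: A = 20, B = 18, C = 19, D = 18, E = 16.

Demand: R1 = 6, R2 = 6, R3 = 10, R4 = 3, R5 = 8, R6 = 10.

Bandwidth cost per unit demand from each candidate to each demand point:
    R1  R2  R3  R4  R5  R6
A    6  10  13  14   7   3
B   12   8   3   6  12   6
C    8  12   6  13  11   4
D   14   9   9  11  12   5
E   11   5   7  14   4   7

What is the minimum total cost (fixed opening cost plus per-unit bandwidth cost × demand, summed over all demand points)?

Open {B, C, E}; cheapest assignment that respects the capacities:
  B (cap 18, load 13): R3, R4 — cost 10×3 + 3×6 = 48
  C (cap 19, load 16): R1, R6 — cost 6×8 + 10×4 = 88
  E (cap 16, load 14): R2, R5 — cost 6×5 + 8×4 = 62
  Shipping 198, fixed 491 → total 689.
  Any other capacity-feasible assignment to {B, C, E} ships for at least 198.
Compare {A, B, E}: its best feasible assignment gives total 690.
Compare {A, C, E}: its best feasible assignment gives total 710.
Every other set of open sites that can feasibly serve all demand totals ≥ 690 even under its best assignment. Minimum: 689.

689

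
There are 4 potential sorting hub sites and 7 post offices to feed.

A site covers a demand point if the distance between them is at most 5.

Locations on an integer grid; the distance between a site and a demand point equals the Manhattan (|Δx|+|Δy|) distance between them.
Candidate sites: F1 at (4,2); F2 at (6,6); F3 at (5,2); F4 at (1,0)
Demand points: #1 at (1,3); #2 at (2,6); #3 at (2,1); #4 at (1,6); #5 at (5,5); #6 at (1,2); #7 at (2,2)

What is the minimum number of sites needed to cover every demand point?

Coverage sets (demand points within 5 of each site):
  F1: {#1, #3, #5, #6, #7}
  F2: {#2, #4, #5}
  F3: {#1, #3, #5, #6, #7}
  F4: {#1, #3, #6, #7}
No single site covers all 7 demand points.
But {F1, F2} covers everything, so the minimum is 2.

2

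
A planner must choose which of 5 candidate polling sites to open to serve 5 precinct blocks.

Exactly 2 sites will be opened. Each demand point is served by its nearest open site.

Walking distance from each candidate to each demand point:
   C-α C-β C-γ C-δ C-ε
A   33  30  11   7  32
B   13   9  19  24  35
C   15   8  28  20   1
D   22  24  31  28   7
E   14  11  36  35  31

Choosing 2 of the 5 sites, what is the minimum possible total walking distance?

42

Open {A, C}.
  C-α→C 15, C-β→C 8, C-γ→A 11, C-δ→A 7, C-ε→C 1  ⇒ total 42.
Compare {B, C}: total 61.
Compare {A, D}: total 71.
No size-2 selection does better; minimum is 42.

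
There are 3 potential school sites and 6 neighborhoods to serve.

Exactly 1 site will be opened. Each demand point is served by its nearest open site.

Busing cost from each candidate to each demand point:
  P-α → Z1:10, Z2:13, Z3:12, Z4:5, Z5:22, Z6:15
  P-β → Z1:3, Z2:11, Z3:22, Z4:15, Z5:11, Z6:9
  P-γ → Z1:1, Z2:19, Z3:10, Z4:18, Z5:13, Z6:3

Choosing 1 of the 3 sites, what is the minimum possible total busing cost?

64

Open {P-γ}.
  Z1→P-γ 1, Z2→P-γ 19, Z3→P-γ 10, Z4→P-γ 18, Z5→P-γ 13, Z6→P-γ 3  ⇒ total 64.
Compare {P-β}: total 71.
Compare {P-α}: total 77.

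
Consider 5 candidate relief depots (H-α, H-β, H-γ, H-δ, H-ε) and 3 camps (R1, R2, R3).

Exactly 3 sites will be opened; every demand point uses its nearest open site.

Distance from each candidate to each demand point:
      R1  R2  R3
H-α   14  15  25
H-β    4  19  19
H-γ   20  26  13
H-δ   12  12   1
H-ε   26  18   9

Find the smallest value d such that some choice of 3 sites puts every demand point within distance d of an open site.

Open {H-α, H-β, H-δ}.
  Farthest demand point is R2 at distance 12 (to H-δ); all others are ≤ 12.
With {H-α, H-γ, H-δ} the worst case is 12.
With {H-α, H-δ, H-ε} the worst case is 12.
No size-3 selection achieves below 12.

12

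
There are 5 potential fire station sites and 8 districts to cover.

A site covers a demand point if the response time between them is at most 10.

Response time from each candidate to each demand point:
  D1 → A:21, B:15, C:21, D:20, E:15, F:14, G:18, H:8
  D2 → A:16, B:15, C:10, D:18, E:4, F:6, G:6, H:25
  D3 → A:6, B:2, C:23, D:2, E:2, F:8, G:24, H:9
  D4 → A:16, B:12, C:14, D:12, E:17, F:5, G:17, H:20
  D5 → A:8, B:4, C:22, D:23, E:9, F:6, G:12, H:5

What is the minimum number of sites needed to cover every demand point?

Coverage sets (demand points within 10 of each site):
  D1: {H}
  D2: {C, E, F, G}
  D3: {A, B, D, E, F, H}
  D4: {F}
  D5: {A, B, E, F, H}
No single site covers all 8 demand points.
But {D2, D3} covers everything, so the minimum is 2.

2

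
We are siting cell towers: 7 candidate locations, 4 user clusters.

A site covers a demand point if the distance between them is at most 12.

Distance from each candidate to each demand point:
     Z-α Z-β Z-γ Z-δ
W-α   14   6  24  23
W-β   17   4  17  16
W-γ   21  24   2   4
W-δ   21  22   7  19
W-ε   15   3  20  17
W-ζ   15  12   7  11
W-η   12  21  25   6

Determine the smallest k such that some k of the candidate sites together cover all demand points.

2

Coverage sets (demand points within 12 of each site):
  W-α: {Z-β}
  W-β: {Z-β}
  W-γ: {Z-γ, Z-δ}
  W-δ: {Z-γ}
  W-ε: {Z-β}
  W-ζ: {Z-β, Z-γ, Z-δ}
  W-η: {Z-α, Z-δ}
No single site covers all 4 demand points.
But {W-ζ, W-η} covers everything, so the minimum is 2.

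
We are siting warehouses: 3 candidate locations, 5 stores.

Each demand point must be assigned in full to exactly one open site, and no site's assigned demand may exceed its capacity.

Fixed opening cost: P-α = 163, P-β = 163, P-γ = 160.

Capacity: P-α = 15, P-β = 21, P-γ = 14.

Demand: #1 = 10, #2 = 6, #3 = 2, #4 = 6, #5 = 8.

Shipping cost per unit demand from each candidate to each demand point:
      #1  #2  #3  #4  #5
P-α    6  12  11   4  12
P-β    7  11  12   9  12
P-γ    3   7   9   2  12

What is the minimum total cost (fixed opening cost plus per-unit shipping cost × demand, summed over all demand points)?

561

Open {P-β, P-γ}; cheapest assignment that respects the capacities:
  P-β (cap 21, load 18): #1, #5 — cost 10×7 + 8×12 = 166
  P-γ (cap 14, load 14): #2, #3, #4 — cost 6×7 + 2×9 + 6×2 = 72
  Shipping 238, fixed 323 → total 561.
  Any other capacity-feasible assignment to {P-β, P-γ} ships for at least 238.
Compare {P-α, P-β}: its best feasible assignment gives total 606.
Compare {P-α, P-β, P-γ}: its best feasible assignment gives total 714.
Every other set of open sites that can feasibly serve all demand totals ≥ 606 even under its best assignment. Minimum: 561.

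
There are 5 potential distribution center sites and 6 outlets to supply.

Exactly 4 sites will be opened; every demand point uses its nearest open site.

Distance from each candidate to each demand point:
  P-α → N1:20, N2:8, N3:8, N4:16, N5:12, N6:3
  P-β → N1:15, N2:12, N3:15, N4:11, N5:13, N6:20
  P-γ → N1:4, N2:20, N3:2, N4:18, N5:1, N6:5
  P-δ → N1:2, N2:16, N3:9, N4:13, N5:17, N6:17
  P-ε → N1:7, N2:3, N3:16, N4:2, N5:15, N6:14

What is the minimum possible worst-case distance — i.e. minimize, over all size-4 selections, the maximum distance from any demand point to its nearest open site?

3

Open {P-α, P-γ, P-δ, P-ε}.
  Farthest demand point is N2 at distance 3 (to P-ε); all others are ≤ 3.
With {P-α, P-β, P-γ, P-ε} the worst case is 4.
With {P-β, P-γ, P-δ, P-ε} the worst case is 5.
No size-4 selection achieves below 3.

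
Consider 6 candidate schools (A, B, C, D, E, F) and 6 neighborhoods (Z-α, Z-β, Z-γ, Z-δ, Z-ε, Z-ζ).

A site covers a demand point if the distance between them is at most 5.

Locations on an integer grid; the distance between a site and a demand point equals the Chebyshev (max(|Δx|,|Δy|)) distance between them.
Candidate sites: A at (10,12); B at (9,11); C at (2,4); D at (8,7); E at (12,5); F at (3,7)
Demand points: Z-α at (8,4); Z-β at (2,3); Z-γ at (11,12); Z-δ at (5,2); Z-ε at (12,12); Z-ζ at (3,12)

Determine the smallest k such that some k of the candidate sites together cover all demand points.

2

Coverage sets (demand points within 5 of each site):
  A: {Z-γ, Z-ε}
  B: {Z-γ, Z-ε}
  C: {Z-β, Z-δ}
  D: {Z-α, Z-γ, Z-δ, Z-ε, Z-ζ}
  E: {Z-α}
  F: {Z-α, Z-β, Z-δ, Z-ζ}
No single site covers all 6 demand points.
But {A, F} covers everything, so the minimum is 2.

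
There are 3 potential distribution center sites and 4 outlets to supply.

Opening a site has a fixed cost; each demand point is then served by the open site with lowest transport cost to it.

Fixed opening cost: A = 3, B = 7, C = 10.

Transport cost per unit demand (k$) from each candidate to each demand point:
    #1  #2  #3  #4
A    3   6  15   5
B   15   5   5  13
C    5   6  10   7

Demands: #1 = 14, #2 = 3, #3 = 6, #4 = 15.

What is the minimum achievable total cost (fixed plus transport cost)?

172

Open {A, B}: assign each demand point to its cheapest open site.
  #1→A 14×3=42, #2→B 3×5=15, #3→B 6×5=30, #4→A 15×5=75
  transport cost 162, fixed 10 → total 172.
Compare {A, B, C}: transport cost 162 + fixed 20 = 182.
Compare {A, C}: transport cost 195 + fixed 13 = 208.
Compare {A}: transport cost 225 + fixed 3 = 228.
All other subsets cost ≥ 182. Minimum total cost: 172.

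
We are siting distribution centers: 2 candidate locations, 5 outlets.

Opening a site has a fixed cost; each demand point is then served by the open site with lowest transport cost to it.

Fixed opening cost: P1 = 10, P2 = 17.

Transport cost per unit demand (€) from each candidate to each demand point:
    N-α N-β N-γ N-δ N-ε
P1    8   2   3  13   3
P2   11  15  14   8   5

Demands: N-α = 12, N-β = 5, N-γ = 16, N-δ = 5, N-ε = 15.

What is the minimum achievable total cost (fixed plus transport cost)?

266

Open {P1, P2}: assign each demand point to its cheapest open site.
  N-α→P1 12×8=96, N-β→P1 5×2=10, N-γ→P1 16×3=48, N-δ→P2 5×8=40, N-ε→P1 15×3=45
  transport cost 239, fixed 27 → total 266.
Compare {P1}: transport cost 264 + fixed 10 = 274.
Compare {P2}: transport cost 546 + fixed 17 = 563.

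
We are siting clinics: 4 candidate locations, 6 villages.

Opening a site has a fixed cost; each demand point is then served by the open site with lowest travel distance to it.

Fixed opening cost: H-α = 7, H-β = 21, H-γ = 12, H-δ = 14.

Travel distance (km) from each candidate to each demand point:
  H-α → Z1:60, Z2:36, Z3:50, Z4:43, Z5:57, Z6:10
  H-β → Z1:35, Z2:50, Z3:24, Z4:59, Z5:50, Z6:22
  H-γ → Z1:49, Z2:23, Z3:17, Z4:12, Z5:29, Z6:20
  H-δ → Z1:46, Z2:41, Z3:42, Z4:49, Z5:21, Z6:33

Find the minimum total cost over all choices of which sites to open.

159

Open {H-α, H-γ}: assign each demand point to its cheapest open site.
  Z1→H-γ 49, Z2→H-γ 23, Z3→H-γ 17, Z4→H-γ 12, Z5→H-γ 29, Z6→H-α 10
  travel distance 140, fixed 19 → total 159.
Compare {H-γ}: travel distance 150 + fixed 12 = 162.
Compare {H-α, H-γ, H-δ}: travel distance 129 + fixed 33 = 162.
Compare {H-γ, H-δ}: travel distance 139 + fixed 26 = 165.
All other subsets cost ≥ 162. Minimum total cost: 159.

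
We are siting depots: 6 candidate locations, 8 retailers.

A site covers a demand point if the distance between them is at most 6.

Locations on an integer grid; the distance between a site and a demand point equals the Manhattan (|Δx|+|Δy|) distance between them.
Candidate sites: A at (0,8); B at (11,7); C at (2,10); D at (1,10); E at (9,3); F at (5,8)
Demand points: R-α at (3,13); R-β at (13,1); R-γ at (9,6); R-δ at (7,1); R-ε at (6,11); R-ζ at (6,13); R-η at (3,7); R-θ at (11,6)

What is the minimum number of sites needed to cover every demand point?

3

Coverage sets (demand points within 6 of each site):
  A: {R-η}
  B: {R-γ, R-θ}
  C: {R-α, R-ε, R-η}
  D: {R-α, R-ε, R-η}
  E: {R-β, R-γ, R-δ, R-θ}
  F: {R-γ, R-ε, R-ζ, R-η}
No 2 sites suffice: every size-2 union leaves at least one demand point uncovered.
But {C, E, F} covers everything, so the minimum is 3.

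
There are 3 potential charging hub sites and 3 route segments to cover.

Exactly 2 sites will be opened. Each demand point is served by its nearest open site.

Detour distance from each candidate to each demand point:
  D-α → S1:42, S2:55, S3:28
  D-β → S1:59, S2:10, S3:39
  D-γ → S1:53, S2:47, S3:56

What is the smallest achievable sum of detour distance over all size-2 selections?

80

Open {D-α, D-β}.
  S1→D-α 42, S2→D-β 10, S3→D-α 28  ⇒ total 80.
Compare {D-β, D-γ}: total 102.
Compare {D-α, D-γ}: total 117.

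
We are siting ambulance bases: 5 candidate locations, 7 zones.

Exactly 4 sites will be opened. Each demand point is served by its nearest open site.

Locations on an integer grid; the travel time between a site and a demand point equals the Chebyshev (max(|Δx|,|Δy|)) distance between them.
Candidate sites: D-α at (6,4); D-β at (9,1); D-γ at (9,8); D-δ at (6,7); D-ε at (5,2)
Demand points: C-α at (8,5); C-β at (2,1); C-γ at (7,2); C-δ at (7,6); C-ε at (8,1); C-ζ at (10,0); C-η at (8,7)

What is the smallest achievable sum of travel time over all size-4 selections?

11

Open {D-β, D-γ, D-δ, D-ε}.
  C-α→D-δ 2, C-β→D-ε 3, C-γ→D-β 2, C-δ→D-δ 1, C-ε→D-β 1, C-ζ→D-β 1, C-η→D-γ 1  ⇒ total 11.
Compare {D-α, D-β, D-γ, D-δ}: total 12.
Compare {D-α, D-β, D-γ, D-ε}: total 12.
No size-4 selection does better; minimum is 11.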